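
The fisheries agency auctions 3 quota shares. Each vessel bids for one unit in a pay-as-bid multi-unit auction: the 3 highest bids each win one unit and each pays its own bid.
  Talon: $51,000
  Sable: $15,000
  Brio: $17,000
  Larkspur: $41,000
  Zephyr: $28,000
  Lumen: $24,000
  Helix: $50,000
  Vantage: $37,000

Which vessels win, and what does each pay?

Talon $51,000, Helix $50,000, Larkspur $41,000

Bids ranked high→low: 51,000 (Talon), 50,000 (Helix), 41,000 (Larkspur), 37,000 (Vantage), 28,000 (Zephyr), …
Top 3: Talon, Helix, Larkspur.
Each winner pays its own bid: Talon $51,000, Helix $50,000, Larkspur $41,000.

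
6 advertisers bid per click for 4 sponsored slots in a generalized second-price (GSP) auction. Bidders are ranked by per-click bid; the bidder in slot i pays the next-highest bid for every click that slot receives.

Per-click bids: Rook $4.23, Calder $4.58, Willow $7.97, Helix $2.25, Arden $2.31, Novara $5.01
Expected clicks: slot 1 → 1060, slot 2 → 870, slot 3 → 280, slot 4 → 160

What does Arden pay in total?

Ranked by bid: $7.97 (Willow) > $5.01 (Novara) > $4.58 (Calder) > $4.23 (Rook) > $2.31 (Arden) > …
Arden ranks below slot 4 → no slot, pays nothing.

Arden pays $0.00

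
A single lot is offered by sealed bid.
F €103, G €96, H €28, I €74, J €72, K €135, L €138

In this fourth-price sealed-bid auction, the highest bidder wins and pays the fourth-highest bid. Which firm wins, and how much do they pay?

Bids in order: 138 (L) > 135 (K) > 103 (F) > 96 (G) > 74 (I) > 72 (J) > …
L is highest; pays the fourth-highest bid, €96.

L pays €96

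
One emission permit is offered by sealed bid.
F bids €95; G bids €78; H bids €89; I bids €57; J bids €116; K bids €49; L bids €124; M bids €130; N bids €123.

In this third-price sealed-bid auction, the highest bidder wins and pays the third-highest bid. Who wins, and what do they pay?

M pays €123

Bids in order: 130 (M) > 124 (L) > 123 (N) > 116 (J) > 95 (F) > 89 (H) > …
M is highest; pays the third-highest bid, €123.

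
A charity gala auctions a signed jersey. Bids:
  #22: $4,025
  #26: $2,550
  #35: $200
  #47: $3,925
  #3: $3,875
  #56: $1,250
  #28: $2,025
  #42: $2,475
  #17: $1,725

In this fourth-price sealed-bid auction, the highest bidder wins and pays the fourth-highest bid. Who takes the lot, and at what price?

Bids in order: 4,025 (#22) > 3,925 (#47) > 3,875 (#3) > 2,550 (#26) > 2,475 (#42) > 2,025 (#28) > …
#22 is highest; pays the fourth-highest bid, $2,550.

#22 pays $2,550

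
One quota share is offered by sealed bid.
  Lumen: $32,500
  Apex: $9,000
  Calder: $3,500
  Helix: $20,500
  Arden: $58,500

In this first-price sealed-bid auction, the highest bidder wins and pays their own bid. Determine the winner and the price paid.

Arden pays $58,500

Bids ranked: 58,500 (Arden) > 32,500 (Lumen) > 20,500 (Helix) > 9,000 (Apex) > 3,500 (Calder)
Arden has the highest bid and pays exactly that: $58,500.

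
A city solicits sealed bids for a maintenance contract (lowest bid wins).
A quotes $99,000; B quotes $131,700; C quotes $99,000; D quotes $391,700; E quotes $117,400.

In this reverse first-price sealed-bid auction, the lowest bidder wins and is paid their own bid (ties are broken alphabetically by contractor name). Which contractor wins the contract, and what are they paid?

A is paid $99,000

Sorting bids: 99,000 (A) < 99,000 (C) < 117,400 (E) < 131,700 (B) < 391,700 (D)
Tie at $99,000 → A wins by tie-break.
First-price: A is paid what they bid, $99,000.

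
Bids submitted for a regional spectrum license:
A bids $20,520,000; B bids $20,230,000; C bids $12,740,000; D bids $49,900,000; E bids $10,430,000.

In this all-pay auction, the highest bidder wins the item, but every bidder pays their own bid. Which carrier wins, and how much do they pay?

D pays $49,900,000

Sorting bids: 49,900,000 (D) > 20,520,000 (A) > 20,230,000 (B) > 12,740,000 (C) > 10,430,000 (E)
D is highest and takes the item; every bidder forfeits their bid.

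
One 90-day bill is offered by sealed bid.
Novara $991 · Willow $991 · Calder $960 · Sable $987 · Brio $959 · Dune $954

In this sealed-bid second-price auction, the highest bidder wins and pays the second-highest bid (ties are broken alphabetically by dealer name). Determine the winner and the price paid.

Sorting bids: 991 (Novara) > 991 (Willow) > 987 (Sable) > 960 (Calder) > 959 (Brio) > 954 (Dune)
Tie at $991 → Novara wins by tie-break.
Novara wins with the highest bid; price is set by the runner-up at $991.

Novara pays $991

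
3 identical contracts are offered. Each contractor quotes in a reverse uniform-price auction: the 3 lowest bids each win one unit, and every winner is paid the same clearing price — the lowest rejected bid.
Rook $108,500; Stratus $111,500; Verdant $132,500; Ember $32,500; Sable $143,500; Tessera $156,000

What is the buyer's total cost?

Bids ranked low→high: 32,500 (Ember), 108,500 (Rook), 111,500 (Stratus), 132,500 (Verdant), 143,500 (Sable), …
Lowest 3: Ember, Rook, Stratus.
First losing bid is Verdant's $132,500, which sets the uniform price.
Total cost = 3 × $132,500 = $397,500.

Total cost: $397,500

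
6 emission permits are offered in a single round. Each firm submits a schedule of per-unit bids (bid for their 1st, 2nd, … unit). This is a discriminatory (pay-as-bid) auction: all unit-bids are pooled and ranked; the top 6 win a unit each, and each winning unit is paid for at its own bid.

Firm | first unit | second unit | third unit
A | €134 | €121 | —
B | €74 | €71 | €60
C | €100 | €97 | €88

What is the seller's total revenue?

Pooled unit-bids ranked (top 6): 134 (A-1), 121 (A-2), 100 (C-1), 97 (C-2), 88 (C-3), 74 (B-1)
Next rejected bid: €71 (not a price — pay-as-bid).
Each winning unit pays its own bid.
Revenue = 134 + 121 + 100 + 97 + 88 + 74 = €614.

Total revenue: €614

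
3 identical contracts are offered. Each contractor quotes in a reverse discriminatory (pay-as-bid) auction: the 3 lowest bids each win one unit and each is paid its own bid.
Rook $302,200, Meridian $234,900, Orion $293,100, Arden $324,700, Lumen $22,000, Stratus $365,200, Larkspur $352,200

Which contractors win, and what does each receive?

Sorting: 22,000 (Lumen), 234,900 (Meridian), 293,100 (Orion), 302,200 (Rook), 324,700 (Arden), …
The 3 lowest are Lumen, Meridian, Orion.
Each winner is paid its own bid: Lumen $22,000, Meridian $234,900, Orion $293,100.

Lumen $22,000, Meridian $234,900, Orion $293,100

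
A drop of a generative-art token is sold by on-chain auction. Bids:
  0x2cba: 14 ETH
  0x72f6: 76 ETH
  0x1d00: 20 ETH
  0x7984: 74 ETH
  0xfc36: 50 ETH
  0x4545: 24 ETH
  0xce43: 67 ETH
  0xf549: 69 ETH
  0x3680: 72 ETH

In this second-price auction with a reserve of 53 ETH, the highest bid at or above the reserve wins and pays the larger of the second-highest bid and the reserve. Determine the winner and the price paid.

Sorting bids: 76 (0x72f6) > 74 (0x7984) > 72 (0x3680) > 69 (0xf549) > 67 (0xce43) > 50 (0xfc36) > …
Highest eligible bid: 0x72f6 at 76 ETH.
max(second-highest 74 ETH, reserve 53 ETH) = 74 ETH; the reserve does not bind.

0x72f6 pays 74 ETH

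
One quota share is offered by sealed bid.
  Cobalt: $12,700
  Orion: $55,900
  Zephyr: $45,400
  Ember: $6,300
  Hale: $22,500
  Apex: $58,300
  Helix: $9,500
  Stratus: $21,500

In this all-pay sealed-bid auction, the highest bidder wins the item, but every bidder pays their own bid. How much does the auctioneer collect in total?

Bids in order: 58,300 (Apex) > 55,900 (Orion) > 45,400 (Zephyr) > 22,500 (Hale) > 21,500 (Stratus) > 12,700 (Cobalt) > …
Every bidder forfeits their bid regardless of winning.
Revenue = 12,700 + 55,900 + 45,400 + 6,300 + 22,500 + 58,300 + 9,500 + 21,500 = $232,100.

Total revenue: $232,100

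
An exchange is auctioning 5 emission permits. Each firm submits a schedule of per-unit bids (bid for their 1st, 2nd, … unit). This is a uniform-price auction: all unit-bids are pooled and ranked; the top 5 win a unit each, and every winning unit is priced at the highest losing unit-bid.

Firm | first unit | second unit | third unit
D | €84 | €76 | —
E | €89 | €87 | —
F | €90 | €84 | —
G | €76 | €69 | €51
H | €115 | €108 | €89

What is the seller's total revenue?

Pooled unit-bids ranked (top 5): 115 (H-1), 108 (H-2), 90 (F-1), 89 (E-1), 89 (H-3)
First bid not allocated: €87.
Allocation: E 1, F 1, H 3. Every unit priced at €87.
Revenue = 5 × 87 = €435.

Total revenue: €435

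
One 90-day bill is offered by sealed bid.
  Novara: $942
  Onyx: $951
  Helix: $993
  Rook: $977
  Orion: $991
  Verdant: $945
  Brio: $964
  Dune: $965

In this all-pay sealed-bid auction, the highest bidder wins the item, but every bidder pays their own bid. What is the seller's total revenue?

Bids ranked: 993 (Helix) > 991 (Orion) > 977 (Rook) > 965 (Dune) > 964 (Brio) > 951 (Onyx) > …
Every bidder forfeits their bid regardless of winning.
Revenue = 942 + 951 + 993 + 977 + 991 + 945 + 964 + 965 = $7,728.

Total revenue: $7,728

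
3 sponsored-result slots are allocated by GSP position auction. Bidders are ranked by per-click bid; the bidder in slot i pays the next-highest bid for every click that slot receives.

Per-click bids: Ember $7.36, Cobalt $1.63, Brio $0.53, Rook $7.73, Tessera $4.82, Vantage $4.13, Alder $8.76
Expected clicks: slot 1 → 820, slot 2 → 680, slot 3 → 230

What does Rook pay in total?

Per-click bids in order: $8.76 (Alder) > $7.73 (Rook) > $7.36 (Ember) > $4.82 (Tessera) > …
Rook holds slot 2 → pays next bid $7.36 × 680 clicks = $5004.80.

Rook pays $5004.80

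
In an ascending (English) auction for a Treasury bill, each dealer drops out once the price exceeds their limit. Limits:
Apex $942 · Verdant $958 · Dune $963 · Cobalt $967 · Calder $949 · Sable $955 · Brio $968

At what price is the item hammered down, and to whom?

Ascending (English) auction: the price rises until one bidder remains; the winner pays the price at which the last rival dropped out.
Sorting limits: 968 (Brio) > 967 (Cobalt) > 963 (Dune) > 958 (Verdant) > 955 (Sable) > 949 (Calder) > …
Once the price passes $967, only Brio is left; the hammer falls at Cobalt's limit of $967.

Brio wins at $967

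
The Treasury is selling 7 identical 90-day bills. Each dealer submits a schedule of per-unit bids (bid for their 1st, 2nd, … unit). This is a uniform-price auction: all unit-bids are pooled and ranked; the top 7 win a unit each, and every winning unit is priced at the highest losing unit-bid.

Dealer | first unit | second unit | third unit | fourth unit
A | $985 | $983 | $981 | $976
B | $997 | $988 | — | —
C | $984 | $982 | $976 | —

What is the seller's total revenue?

Merging the schedules and taking the best 7: 997 (B-1), 988 (B-2), 985 (A-1), 984 (C-1), 983 (A-2), 982 (C-2), 981 (A-3)
First bid not allocated: $976.
Allocation: A 3, B 2, C 2. Every unit priced at $976.
Revenue = 7 × 976 = $6,832.

Total revenue: $6,832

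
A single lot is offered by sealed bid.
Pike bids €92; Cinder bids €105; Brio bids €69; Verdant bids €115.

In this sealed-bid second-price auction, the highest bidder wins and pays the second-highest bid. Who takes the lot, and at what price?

Bids in order: 115 (Verdant) > 105 (Cinder) > 92 (Pike) > 69 (Brio)
Verdant is highest; pays the second-highest bid, €105.

Verdant pays €105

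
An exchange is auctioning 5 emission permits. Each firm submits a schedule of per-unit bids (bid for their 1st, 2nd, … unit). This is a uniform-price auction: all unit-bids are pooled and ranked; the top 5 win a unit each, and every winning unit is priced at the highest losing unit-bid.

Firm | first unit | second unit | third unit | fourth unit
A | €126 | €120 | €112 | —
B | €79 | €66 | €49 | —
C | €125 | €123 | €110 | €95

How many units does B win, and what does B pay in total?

Merging the schedules and taking the best 5: 126 (A-1), 125 (C-1), 123 (C-2), 120 (A-2), 112 (A-3)
Highest rejected unit-bid = €110.
B wins 0 unit(s) at €110 each.

B: 0 units, pays €0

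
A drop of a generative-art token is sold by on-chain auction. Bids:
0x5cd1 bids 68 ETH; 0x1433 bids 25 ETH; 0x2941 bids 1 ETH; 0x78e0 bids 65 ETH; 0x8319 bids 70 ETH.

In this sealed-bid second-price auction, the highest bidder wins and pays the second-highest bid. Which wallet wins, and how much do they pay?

Sealed-bid second-price auction: the highest bidder wins and pays the second-highest bid.
Sorting bids: 70 (0x8319) > 68 (0x5cd1) > 65 (0x78e0) > 25 (0x1433) > 1 (0x2941)
0x8319 wins with the highest bid; price is set by the runner-up at 68 ETH.

0x8319 pays 68 ETH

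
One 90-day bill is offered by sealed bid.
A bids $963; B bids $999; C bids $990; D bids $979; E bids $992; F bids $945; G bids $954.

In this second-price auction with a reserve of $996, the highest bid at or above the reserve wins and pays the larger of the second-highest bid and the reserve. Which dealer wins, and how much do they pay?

Second-price auction with a reserve of $996: the highest bid at or above the reserve wins and pays the larger of the second-highest bid and the reserve.
Bids in order: 999 (B) > 992 (E) > 990 (C) > 979 (D) > 963 (A) > 954 (G) > …
Highest eligible bid: B at $999.
Second-highest bid $992 is below the reserve $996, so the reserve binds → payment $996.

B pays $996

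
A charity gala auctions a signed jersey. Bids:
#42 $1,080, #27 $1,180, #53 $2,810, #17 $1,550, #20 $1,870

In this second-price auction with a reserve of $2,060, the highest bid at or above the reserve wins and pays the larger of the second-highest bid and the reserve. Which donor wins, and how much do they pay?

#53 pays $2,060

Rule: the highest bid at or above the reserve wins and pays the larger of the second-highest bid and the reserve.
Bids ranked: 2,810 (#53) > 1,870 (#20) > 1,550 (#17) > 1,180 (#27) > 1,080 (#42)
#53 has the top bid at or above the reserve ($2,810).
Second-highest bid $1,870 is below the reserve $2,060, so the reserve binds → payment $2,060.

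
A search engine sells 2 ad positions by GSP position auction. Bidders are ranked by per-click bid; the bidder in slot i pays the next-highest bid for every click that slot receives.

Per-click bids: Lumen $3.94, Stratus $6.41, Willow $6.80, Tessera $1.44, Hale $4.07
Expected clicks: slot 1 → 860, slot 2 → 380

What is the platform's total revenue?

Total revenue: $7059.20

Sorting advertisers: $6.80 (Willow) > $6.41 (Stratus) > $4.07 (Hale) > …
Slot 1: Willow pays $6.41 × 860 = $5512.60
Slot 2: Stratus pays $4.07 × 380 = $1546.60
Total = $7059.20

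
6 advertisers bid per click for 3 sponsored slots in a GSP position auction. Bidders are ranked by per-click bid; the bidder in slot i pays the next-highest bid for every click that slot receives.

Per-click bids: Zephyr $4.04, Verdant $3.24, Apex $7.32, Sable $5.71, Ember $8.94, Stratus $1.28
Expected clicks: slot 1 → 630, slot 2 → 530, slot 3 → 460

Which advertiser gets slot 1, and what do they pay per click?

Per-click bids in order: $8.94 (Ember) > $7.32 (Apex) > $5.71 (Sable) > $4.04 (Zephyr) > …
Slot 1 goes to the first-ranked bidder, Ember, who pays the next bid down: $7.32/click.

Ember; $7.32 per click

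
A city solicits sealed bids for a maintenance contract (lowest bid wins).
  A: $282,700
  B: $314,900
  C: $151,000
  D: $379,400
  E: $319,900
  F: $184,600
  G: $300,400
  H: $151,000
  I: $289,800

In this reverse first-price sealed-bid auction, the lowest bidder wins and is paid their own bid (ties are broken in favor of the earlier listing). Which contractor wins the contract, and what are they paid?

C is paid $151,000

Reverse first-price sealed-bid auction: the lowest bidder wins and is paid their own bid.
Sorting bids: 151,000 (C) < 151,000 (H) < 184,600 (F) < 282,700 (A) < 289,800 (I) < 300,400 (G) < …
Tie at $151,000 → C wins by tie-break.
First-price: C is paid what they bid, $151,000.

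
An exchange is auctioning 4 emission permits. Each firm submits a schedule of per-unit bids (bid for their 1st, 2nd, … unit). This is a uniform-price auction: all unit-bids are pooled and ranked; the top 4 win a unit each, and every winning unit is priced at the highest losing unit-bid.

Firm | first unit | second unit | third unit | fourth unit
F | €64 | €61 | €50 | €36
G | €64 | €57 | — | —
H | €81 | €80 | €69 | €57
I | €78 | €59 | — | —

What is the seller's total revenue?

All unit-bids, highest first — top 4: 81 (H-1), 80 (H-2), 78 (I-1), 69 (H-3)
Highest rejected unit-bid = €64.
Allocation: H 3, I 1. Every unit priced at €64.
Revenue = 4 × 64 = €256.

Total revenue: €256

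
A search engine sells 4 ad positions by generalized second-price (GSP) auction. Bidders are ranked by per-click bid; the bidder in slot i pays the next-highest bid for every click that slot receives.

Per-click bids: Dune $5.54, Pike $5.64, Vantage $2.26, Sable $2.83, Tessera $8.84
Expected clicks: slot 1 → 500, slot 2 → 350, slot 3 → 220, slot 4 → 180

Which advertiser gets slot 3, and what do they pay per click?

Sorting advertisers: $8.84 (Tessera) > $5.64 (Pike) > $5.54 (Dune) > $2.83 (Sable) > $2.26 (Vantage)
Slot 3 goes to the third-ranked bidder, Dune, who pays the next bid down: $2.83/click.

Dune; $2.83 per click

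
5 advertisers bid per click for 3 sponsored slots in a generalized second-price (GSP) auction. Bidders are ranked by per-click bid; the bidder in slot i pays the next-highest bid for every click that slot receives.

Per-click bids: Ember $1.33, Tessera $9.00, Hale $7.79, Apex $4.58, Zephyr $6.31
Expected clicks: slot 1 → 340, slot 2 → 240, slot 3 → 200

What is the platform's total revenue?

Sorting advertisers: $9.00 (Tessera) > $7.79 (Hale) > $6.31 (Zephyr) > $4.58 (Apex) > …
Slot 1: Tessera pays $7.79 × 340 = $2648.60
Slot 2: Hale pays $6.31 × 240 = $1514.40
Slot 3: Zephyr pays $4.58 × 200 = $916.00
Total = $5079.00

Total revenue: $5079.00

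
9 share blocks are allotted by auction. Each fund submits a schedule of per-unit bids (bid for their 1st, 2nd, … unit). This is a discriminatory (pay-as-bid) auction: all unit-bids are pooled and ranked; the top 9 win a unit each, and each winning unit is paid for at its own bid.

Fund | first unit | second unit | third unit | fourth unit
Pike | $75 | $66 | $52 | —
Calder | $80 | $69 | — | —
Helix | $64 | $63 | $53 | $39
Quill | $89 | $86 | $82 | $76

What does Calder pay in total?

Merging the schedules and taking the best 9: 89 (Quill-1), 86 (Quill-2), 82 (Quill-3), 80 (Calder-1), 76 (Quill-4), 75 (Pike-1), 69 (Calder-2), 66 (Pike-2), 64 (Helix-1)
Next rejected bid: $63 (not a price — pay-as-bid).
Calder's winning unit-bids: 80 + 69 = $149.

Calder pays $149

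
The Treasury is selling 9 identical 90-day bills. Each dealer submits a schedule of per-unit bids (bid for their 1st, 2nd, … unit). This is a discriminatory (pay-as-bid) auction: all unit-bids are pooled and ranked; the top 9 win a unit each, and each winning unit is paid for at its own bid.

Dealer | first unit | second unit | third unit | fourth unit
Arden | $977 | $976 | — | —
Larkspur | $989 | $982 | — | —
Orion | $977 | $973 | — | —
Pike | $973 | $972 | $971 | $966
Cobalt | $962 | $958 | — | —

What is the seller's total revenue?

Total revenue: $8,790

Merging the schedules and taking the best 9: 989 (Larkspur-1), 982 (Larkspur-2), 977 (Arden-1), 977 (Orion-1), 976 (Arden-2), 973 (Orion-2), 973 (Pike-1), 972 (Pike-2), 971 (Pike-3)
Next rejected bid: $966 (not a price — pay-as-bid).
Each winning unit pays its own bid.
Revenue = 989 + 982 + 977 + 977 + 976 + 973 + 973 + 972 + 971 = $8,790.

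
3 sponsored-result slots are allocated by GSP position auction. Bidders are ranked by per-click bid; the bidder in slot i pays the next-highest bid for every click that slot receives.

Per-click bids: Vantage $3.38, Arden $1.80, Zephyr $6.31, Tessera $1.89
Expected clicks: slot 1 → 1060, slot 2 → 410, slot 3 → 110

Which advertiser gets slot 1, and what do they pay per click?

Zephyr; $3.38 per click

Per-click bids in order: $6.31 (Zephyr) > $3.38 (Vantage) > $1.89 (Tessera) > $1.80 (Arden)
Slot 1 goes to the first-ranked bidder, Zephyr, who pays the next bid down: $3.38/click.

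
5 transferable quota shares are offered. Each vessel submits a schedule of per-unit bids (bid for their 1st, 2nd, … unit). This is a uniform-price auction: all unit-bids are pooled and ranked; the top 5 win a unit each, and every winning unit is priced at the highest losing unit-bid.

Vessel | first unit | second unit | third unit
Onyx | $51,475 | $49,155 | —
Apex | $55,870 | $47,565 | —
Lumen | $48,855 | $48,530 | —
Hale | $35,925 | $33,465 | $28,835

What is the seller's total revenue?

Total revenue: $237,825

Pooled unit-bids ranked (top 5): 55,870 (Apex-1), 51,475 (Onyx-1), 49,155 (Onyx-2), 48,855 (Lumen-1), 48,530 (Lumen-2)
Highest rejected unit-bid = $47,565.
Allocation: Apex 1, Lumen 2, Onyx 2. Every unit priced at $47,565.
Revenue = 5 × 47,565 = $237,825.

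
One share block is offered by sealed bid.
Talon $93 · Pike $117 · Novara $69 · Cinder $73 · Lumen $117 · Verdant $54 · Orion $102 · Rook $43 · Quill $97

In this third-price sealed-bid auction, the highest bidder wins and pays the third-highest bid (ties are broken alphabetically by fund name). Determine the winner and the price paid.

Lumen pays $102

Rule: the highest bidder wins and pays the third-highest bid.
Sorting bids: 117 (Lumen) > 117 (Pike) > 102 (Orion) > 97 (Quill) > 93 (Talon) > 73 (Cinder) > …
Lumen and Pike tie at $117; tie-break gives it to Lumen.
Lumen is highest; pays the third-highest bid, $102.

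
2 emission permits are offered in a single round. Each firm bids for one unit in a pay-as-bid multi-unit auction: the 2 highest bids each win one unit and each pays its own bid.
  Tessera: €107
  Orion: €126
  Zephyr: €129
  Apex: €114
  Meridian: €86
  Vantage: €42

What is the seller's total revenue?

Total revenue: €255

Sorting: 129 (Zephyr), 126 (Orion), 114 (Apex), 107 (Tessera), …
The 2 highest are Zephyr, Orion.
Total revenue = 129 + 126 = €255.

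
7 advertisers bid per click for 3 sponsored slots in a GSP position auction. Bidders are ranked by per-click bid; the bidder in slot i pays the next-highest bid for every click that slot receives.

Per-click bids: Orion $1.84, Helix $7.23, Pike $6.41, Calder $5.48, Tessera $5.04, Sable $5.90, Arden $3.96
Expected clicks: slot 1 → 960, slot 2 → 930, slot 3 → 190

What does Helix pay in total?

Ranked by bid: $7.23 (Helix) > $6.41 (Pike) > $5.90 (Sable) > $5.48 (Calder) > …
Helix holds slot 1 → pays next bid $6.41 × 960 clicks = $6153.60.

Helix pays $6153.60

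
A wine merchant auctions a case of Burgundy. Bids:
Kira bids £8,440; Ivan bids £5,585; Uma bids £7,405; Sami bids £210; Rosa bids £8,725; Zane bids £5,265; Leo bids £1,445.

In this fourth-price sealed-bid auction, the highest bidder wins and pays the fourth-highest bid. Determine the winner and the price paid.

Rosa pays £5,585

Fourth-price sealed-bid auction: the highest bidder wins and pays the fourth-highest bid.
Bids in order: 8,725 (Rosa) > 8,440 (Kira) > 7,405 (Uma) > 5,585 (Ivan) > 5,265 (Zane) > 1,445 (Leo) > …
Rosa is highest; pays the fourth-highest bid, £5,585.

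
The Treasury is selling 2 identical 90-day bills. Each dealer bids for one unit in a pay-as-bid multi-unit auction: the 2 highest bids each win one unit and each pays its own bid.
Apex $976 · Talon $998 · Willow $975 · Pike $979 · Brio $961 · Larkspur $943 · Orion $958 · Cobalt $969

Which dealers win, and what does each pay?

Talon $998, Pike $979

Sorting: 998 (Talon), 979 (Pike), 976 (Apex), 975 (Willow), …
Winners (2 units): Talon, Pike.
Each winner pays its own bid: Talon $998, Pike $979.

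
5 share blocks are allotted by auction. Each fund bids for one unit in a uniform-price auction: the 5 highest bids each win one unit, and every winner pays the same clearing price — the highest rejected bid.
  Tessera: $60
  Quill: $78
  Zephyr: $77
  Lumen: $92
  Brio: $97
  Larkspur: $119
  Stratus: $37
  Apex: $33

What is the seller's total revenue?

Ordering the bids: 119 (Larkspur), 97 (Brio), 92 (Lumen), 78 (Quill), 77 (Zephyr), 60 (Tessera), 37 (Stratus), …
Top 5: Larkspur, Brio, Lumen, Quill, Zephyr.
Clearing price = highest rejected bid = $60.
Total revenue = 5 × $60 = $300.

Total revenue: $300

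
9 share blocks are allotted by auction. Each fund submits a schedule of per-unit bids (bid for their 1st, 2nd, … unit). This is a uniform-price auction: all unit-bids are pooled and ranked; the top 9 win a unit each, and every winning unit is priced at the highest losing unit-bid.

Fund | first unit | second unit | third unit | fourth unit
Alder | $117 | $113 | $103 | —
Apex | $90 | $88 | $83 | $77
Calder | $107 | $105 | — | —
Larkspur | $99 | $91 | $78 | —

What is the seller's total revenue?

Total revenue: $747

All unit-bids, highest first — top 9: 117 (Alder-1), 113 (Alder-2), 107 (Calder-1), 105 (Calder-2), 103 (Alder-3), 99 (Larkspur-1), 91 (Larkspur-2), 90 (Apex-1), 88 (Apex-2)
First bid not allocated: $83.
Allocation: Alder 3, Apex 2, Calder 2, Larkspur 2. Every unit priced at $83.
Revenue = 9 × 83 = $747.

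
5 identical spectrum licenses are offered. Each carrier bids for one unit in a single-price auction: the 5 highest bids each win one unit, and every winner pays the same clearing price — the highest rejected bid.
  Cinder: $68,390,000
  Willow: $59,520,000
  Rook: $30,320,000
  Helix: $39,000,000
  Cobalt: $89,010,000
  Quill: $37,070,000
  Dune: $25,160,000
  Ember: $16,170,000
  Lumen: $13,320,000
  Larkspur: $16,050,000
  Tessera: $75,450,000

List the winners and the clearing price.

Bids ranked high→low: 89,010,000 (Cobalt), 75,450,000 (Tessera), 68,390,000 (Cinder), 59,520,000 (Willow), 39,000,000 (Helix), 37,070,000 (Quill), 30,320,000 (Rook), …
Winners (5 units): Cobalt, Tessera, Cinder, Willow, Helix.
Highest unsuccessful bid: $37,070,000 → clearing price.

Cobalt, Tessera, Cinder, Willow, Helix; each pays $37,070,000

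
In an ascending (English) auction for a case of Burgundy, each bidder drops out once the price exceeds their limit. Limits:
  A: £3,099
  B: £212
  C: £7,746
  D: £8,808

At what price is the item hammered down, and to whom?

D wins at £7,746

Open ascending-bid auction: the price rises until one bidder remains; the winner pays the price at which the last rival dropped out.
Limits in order: 8,808 (D) > 7,746 (C) > 3,099 (A) > 212 (B)
C is the last rival to drop out, at £7,746; D remains and wins at that price.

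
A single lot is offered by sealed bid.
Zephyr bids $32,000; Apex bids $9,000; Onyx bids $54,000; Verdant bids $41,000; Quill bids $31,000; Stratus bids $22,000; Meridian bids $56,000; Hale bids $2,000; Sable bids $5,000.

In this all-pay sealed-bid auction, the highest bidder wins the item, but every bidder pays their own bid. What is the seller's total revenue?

All-pay sealed-bid auction: the highest bidder wins the item, but every bidder pays their own bid.
Bids ranked: 56,000 (Meridian) > 54,000 (Onyx) > 41,000 (Verdant) > 32,000 (Zephyr) > 31,000 (Quill) > 22,000 (Stratus) > …
Every bidder forfeits their bid regardless of winning.
Revenue = 32,000 + 9,000 + 54,000 + 41,000 + 31,000 + 22,000 + 56,000 + 2,000 + 5,000 = $252,000.

Total revenue: $252,000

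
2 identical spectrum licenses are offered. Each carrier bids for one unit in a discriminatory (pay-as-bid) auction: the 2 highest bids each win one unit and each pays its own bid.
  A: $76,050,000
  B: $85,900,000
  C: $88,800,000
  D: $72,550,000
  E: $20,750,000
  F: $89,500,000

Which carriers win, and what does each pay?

F $89,500,000, C $88,800,000

Bids ranked high→low: 89,500,000 (F), 88,800,000 (C), 85,900,000 (B), 76,050,000 (A), …
Top 2: F, C.
Each winner pays its own bid: F $89,500,000, C $88,800,000.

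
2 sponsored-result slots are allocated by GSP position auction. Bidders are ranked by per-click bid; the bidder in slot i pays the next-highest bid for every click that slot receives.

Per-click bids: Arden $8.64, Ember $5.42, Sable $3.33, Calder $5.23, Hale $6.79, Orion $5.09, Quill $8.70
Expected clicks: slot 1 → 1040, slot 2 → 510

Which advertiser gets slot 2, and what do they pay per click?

Arden; $6.79 per click

Ranked by bid: $8.70 (Quill) > $8.64 (Arden) > $6.79 (Hale) > …
Slot 2 goes to the second-ranked bidder, Arden, who pays the next bid down: $6.79/click.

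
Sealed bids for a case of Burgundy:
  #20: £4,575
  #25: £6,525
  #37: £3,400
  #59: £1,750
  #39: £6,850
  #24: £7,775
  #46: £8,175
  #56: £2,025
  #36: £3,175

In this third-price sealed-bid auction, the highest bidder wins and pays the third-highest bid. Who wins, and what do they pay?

Third-price sealed-bid auction: the highest bidder wins and pays the third-highest bid.
Bids ranked: 8,175 (#46) > 7,775 (#24) > 6,850 (#39) > 6,525 (#25) > 4,575 (#20) > 3,400 (#37) > …
#46 wins; payment is bid #3 in the ranking = £6,850.

#46 pays £6,850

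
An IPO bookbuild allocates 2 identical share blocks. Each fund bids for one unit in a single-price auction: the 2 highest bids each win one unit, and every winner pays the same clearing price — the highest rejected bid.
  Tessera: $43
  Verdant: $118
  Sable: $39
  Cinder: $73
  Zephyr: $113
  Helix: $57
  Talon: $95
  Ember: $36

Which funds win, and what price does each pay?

Verdant, Zephyr; each pays $95

Bids ranked high→low: 118 (Verdant), 113 (Zephyr), 95 (Talon), 73 (Cinder), …
Top 2: Verdant, Zephyr.
Clearing price = highest rejected bid = $95.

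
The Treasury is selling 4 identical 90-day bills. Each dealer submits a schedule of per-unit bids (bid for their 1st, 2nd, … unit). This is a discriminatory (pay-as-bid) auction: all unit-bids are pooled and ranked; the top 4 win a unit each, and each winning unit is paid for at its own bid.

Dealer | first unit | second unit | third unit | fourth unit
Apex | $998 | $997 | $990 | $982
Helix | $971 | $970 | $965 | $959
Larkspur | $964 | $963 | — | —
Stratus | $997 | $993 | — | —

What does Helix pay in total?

All unit-bids, highest first — top 4: 998 (Apex-1), 997 (Apex-2), 997 (Stratus-1), 993 (Stratus-2)
Next rejected bid: $990 (not a price — pay-as-bid).
Helix wins no units.

Helix pays $0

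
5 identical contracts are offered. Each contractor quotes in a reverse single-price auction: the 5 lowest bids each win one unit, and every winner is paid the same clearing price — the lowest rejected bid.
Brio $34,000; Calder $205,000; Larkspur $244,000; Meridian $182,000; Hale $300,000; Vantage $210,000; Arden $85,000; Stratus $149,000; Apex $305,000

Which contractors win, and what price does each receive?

Brio, Arden, Stratus, Meridian, Calder; each is paid $210,000

Ordering the bids: 34,000 (Brio), 85,000 (Arden), 149,000 (Stratus), 182,000 (Meridian), 205,000 (Calder), 210,000 (Vantage), 244,000 (Larkspur), …
The 5 lowest are Brio, Arden, Stratus, Meridian, Calder.
Clearing price = lowest rejected bid = $210,000.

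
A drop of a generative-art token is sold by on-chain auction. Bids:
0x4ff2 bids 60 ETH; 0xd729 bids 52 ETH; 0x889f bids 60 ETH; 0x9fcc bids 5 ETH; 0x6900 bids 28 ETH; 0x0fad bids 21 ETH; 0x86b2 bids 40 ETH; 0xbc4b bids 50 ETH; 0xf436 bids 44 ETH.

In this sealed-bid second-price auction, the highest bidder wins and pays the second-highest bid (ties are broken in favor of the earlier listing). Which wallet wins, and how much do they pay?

Bids in order: 60 (0x4ff2) > 60 (0x889f) > 52 (0xd729) > 50 (0xbc4b) > 44 (0xf436) > 40 (0x86b2) > …
0x4ff2 and 0x889f tie at 60 ETH; tie-break gives it to 0x4ff2.
0x4ff2 wins with the highest bid; price is set by the runner-up at 60 ETH.

0x4ff2 pays 60 ETH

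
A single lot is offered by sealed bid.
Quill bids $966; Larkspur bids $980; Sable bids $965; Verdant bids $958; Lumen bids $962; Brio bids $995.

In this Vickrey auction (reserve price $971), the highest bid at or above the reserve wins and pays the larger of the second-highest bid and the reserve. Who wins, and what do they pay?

Vickrey auction (reserve price $971): the highest bid at or above the reserve wins and pays the larger of the second-highest bid and the reserve.
Bids ranked: 995 (Brio) > 980 (Larkspur) > 966 (Quill) > 965 (Sable) > 962 (Lumen) > 958 (Verdant)
Highest eligible bid: Brio at $995.
max(second-highest $980, reserve $971) = $980; the reserve does not bind.

Brio pays $980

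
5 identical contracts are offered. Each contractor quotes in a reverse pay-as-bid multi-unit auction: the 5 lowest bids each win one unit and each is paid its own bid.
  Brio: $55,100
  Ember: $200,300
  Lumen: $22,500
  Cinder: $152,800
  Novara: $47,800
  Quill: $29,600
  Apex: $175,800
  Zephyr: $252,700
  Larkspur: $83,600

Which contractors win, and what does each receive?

Lumen $22,500, Quill $29,600, Novara $47,800, Brio $55,100, Larkspur $83,600

Sorting: 22,500 (Lumen), 29,600 (Quill), 47,800 (Novara), 55,100 (Brio), 83,600 (Larkspur), 152,800 (Cinder), 175,800 (Apex), …
Winners (5 units): Lumen, Quill, Novara, Brio, Larkspur.
Each winner is paid its own bid: Lumen $22,500, Quill $29,600, Novara $47,800, Brio $55,100, Larkspur $83,600.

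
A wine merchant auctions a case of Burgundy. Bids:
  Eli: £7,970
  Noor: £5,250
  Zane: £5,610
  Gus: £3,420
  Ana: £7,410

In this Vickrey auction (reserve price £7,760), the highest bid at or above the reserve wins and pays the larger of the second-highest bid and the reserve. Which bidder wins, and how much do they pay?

Eli pays £7,760

Bids ranked: 7,970 (Eli) > 7,410 (Ana) > 5,610 (Zane) > 5,250 (Noor) > 3,420 (Gus)
Eli has the top bid at or above the reserve (£7,970).
max(second-highest £7,410, reserve £7,760) = £7,760.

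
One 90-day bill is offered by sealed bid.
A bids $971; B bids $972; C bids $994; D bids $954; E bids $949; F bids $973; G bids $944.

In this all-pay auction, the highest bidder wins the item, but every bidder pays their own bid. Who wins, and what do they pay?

C pays $994

Rule: the highest bidder wins the item, but every bidder pays their own bid.
Bids ranked: 994 (C) > 973 (F) > 972 (B) > 971 (A) > 954 (D) > 949 (E) > …
C is highest and takes the item; every bidder forfeits their bid.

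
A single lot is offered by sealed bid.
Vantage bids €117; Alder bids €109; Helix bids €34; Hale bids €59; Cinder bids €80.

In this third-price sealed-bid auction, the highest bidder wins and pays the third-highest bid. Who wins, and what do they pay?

Third-price sealed-bid auction: the highest bidder wins and pays the third-highest bid.
Bids ranked: 117 (Vantage) > 109 (Alder) > 80 (Cinder) > 59 (Hale) > 34 (Helix)
Vantage wins; payment is bid #3 in the ranking = €80.

Vantage pays €80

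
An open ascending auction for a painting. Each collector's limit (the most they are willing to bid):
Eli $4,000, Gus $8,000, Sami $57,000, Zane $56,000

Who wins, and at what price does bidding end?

Sami wins at $56,000

Ascending (English) auction: the price rises until one bidder remains; the winner pays the price at which the last rival dropped out.
Sorting limits: 57,000 (Sami) > 56,000 (Zane) > 8,000 (Gus) > 4,000 (Eli)
Once the price passes $56,000, only Sami is left; the hammer falls at Zane's limit of $56,000.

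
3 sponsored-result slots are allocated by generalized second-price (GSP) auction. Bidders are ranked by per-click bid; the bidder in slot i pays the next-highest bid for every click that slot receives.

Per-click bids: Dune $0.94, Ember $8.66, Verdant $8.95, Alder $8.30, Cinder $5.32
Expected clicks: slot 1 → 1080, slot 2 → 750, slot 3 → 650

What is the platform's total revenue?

Total revenue: $19035.80

Ranked by bid: $8.95 (Verdant) > $8.66 (Ember) > $8.30 (Alder) > $5.32 (Cinder) > …
Slot 1: Verdant pays $8.66 × 1080 = $9352.80
Slot 2: Ember pays $8.30 × 750 = $6225.00
Slot 3: Alder pays $5.32 × 650 = $3458.00
Total = $19035.80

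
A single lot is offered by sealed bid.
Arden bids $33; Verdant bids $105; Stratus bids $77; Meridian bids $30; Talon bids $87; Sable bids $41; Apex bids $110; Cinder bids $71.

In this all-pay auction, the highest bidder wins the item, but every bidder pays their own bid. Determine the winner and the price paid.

Sorting bids: 110 (Apex) > 105 (Verdant) > 87 (Talon) > 77 (Stratus) > 71 (Cinder) > 41 (Sable) > …
Apex is highest and takes the item; every bidder forfeits their bid.

Apex pays $110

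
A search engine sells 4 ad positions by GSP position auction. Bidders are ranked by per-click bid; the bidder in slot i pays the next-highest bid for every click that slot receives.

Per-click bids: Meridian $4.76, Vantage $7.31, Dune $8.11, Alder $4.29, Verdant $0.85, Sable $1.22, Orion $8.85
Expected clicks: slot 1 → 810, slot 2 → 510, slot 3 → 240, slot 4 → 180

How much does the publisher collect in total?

Sorting advertisers: $8.85 (Orion) > $8.11 (Dune) > $7.31 (Vantage) > $4.76 (Meridian) > $4.29 (Alder) > …
Slot 1: Orion pays $8.11 × 810 = $6569.10
Slot 2: Dune pays $7.31 × 510 = $3728.10
Slot 3: Vantage pays $4.76 × 240 = $1142.40
Slot 4: Meridian pays $4.29 × 180 = $772.20
Total = $12211.80

Total revenue: $12211.80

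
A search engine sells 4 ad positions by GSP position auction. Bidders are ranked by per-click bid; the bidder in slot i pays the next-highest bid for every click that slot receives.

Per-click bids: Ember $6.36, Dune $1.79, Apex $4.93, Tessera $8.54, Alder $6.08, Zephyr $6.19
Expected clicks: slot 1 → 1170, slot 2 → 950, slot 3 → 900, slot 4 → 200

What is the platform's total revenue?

Sorting advertisers: $8.54 (Tessera) > $6.36 (Ember) > $6.19 (Zephyr) > $6.08 (Alder) > $4.93 (Apex) > …
Slot 1: Tessera pays $6.36 × 1170 = $7441.20
Slot 2: Ember pays $6.19 × 950 = $5880.50
Slot 3: Zephyr pays $6.08 × 900 = $5472.00
Slot 4: Alder pays $4.93 × 200 = $986.00
Total = $19779.70

Total revenue: $19779.70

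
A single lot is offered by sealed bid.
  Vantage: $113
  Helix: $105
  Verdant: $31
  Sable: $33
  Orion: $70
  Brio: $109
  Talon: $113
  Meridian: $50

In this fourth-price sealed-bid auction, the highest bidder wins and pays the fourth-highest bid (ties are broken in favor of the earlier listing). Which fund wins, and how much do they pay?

Vantage pays $105

Bids ranked: 113 (Vantage) > 113 (Talon) > 109 (Brio) > 105 (Helix) > 70 (Orion) > 50 (Meridian) > …
Tie at $113 → Vantage wins by tie-break.
Vantage is highest; pays the fourth-highest bid, $105.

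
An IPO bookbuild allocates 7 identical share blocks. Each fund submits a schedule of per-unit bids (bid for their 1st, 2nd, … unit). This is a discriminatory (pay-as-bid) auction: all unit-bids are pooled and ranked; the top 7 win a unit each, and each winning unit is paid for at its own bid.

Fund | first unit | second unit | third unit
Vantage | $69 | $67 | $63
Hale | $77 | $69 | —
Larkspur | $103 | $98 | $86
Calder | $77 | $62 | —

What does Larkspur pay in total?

All unit-bids, highest first — top 7: 103 (Larkspur-1), 98 (Larkspur-2), 86 (Larkspur-3), 77 (Hale-1), 77 (Calder-1), 69 (Vantage-1), 69 (Hale-2)
Next rejected bid: $67 (not a price — pay-as-bid).
Larkspur's winning unit-bids: 103 + 98 + 86 = $287.

Larkspur pays $287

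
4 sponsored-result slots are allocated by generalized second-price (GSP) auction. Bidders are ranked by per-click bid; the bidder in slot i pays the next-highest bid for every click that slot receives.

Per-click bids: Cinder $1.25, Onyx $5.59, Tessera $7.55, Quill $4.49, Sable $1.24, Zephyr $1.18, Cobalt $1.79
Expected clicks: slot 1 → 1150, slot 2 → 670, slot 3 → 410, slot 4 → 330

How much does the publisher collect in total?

Total revenue: $10583.20

Sorting advertisers: $7.55 (Tessera) > $5.59 (Onyx) > $4.49 (Quill) > $1.79 (Cobalt) > $1.25 (Cinder) > …
Slot 1: Tessera pays $5.59 × 1150 = $6428.50
Slot 2: Onyx pays $4.49 × 670 = $3008.30
Slot 3: Quill pays $1.79 × 410 = $733.90
Slot 4: Cobalt pays $1.25 × 330 = $412.50
Total = $10583.20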